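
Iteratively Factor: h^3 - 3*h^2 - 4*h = (h)*(h^2 - 3*h - 4) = h*(h - 4)*(h + 1)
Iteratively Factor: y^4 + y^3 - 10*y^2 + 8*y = (y - 1)*(y^3 + 2*y^2 - 8*y) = y*(y - 1)*(y^2 + 2*y - 8) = y*(y - 1)*(y + 4)*(y - 2)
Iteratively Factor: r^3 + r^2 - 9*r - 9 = (r + 3)*(r^2 - 2*r - 3) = (r + 1)*(r + 3)*(r - 3)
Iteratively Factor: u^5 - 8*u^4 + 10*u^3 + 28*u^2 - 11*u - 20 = (u - 5)*(u^4 - 3*u^3 - 5*u^2 + 3*u + 4) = (u - 5)*(u - 1)*(u^3 - 2*u^2 - 7*u - 4) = (u - 5)*(u - 1)*(u + 1)*(u^2 - 3*u - 4) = (u - 5)*(u - 4)*(u - 1)*(u + 1)*(u + 1)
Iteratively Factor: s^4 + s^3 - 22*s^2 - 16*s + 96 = (s - 2)*(s^3 + 3*s^2 - 16*s - 48) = (s - 2)*(s + 3)*(s^2 - 16) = (s - 4)*(s - 2)*(s + 3)*(s + 4)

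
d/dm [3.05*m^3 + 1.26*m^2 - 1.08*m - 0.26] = 9.15*m^2 + 2.52*m - 1.08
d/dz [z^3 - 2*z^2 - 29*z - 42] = 3*z^2 - 4*z - 29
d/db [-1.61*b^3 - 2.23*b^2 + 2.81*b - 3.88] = -4.83*b^2 - 4.46*b + 2.81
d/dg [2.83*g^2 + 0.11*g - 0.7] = 5.66*g + 0.11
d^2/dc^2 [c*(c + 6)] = 2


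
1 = 1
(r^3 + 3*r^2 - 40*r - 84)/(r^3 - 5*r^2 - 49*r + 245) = (r^2 - 4*r - 12)/(r^2 - 12*r + 35)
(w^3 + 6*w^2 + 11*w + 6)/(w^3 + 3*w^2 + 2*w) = (w + 3)/w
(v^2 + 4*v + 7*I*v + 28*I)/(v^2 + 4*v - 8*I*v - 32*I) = (v + 7*I)/(v - 8*I)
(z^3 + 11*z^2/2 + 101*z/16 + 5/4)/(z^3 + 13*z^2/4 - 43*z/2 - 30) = (z^2 + 17*z/4 + 1)/(z^2 + 2*z - 24)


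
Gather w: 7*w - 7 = 7*w - 7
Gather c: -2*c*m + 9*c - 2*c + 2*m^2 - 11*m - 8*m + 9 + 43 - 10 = c*(7 - 2*m) + 2*m^2 - 19*m + 42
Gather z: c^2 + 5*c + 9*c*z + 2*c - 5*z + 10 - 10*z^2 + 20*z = c^2 + 7*c - 10*z^2 + z*(9*c + 15) + 10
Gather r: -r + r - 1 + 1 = 0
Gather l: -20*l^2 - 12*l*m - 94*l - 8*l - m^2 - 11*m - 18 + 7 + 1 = -20*l^2 + l*(-12*m - 102) - m^2 - 11*m - 10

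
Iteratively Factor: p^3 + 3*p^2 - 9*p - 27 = (p + 3)*(p^2 - 9) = (p - 3)*(p + 3)*(p + 3)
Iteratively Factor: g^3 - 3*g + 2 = (g + 2)*(g^2 - 2*g + 1) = (g - 1)*(g + 2)*(g - 1)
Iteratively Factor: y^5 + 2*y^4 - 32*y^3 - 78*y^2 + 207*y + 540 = (y + 3)*(y^4 - y^3 - 29*y^2 + 9*y + 180) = (y - 3)*(y + 3)*(y^3 + 2*y^2 - 23*y - 60) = (y - 3)*(y + 3)*(y + 4)*(y^2 - 2*y - 15) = (y - 5)*(y - 3)*(y + 3)*(y + 4)*(y + 3)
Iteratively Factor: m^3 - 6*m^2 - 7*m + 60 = (m + 3)*(m^2 - 9*m + 20) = (m - 4)*(m + 3)*(m - 5)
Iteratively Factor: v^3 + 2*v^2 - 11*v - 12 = (v - 3)*(v^2 + 5*v + 4) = (v - 3)*(v + 4)*(v + 1)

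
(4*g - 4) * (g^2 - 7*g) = 4*g^3 - 32*g^2 + 28*g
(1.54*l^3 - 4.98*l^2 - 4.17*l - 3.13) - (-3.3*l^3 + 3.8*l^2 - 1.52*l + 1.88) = 4.84*l^3 - 8.78*l^2 - 2.65*l - 5.01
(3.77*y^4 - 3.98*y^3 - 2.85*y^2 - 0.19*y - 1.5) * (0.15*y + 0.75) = 0.5655*y^5 + 2.2305*y^4 - 3.4125*y^3 - 2.166*y^2 - 0.3675*y - 1.125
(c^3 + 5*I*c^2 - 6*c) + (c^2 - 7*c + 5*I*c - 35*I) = c^3 + c^2 + 5*I*c^2 - 13*c + 5*I*c - 35*I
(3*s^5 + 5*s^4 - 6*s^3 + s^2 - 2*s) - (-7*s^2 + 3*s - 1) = 3*s^5 + 5*s^4 - 6*s^3 + 8*s^2 - 5*s + 1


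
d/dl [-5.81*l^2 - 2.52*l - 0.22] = -11.62*l - 2.52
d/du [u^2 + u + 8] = 2*u + 1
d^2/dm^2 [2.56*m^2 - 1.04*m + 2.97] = 5.12000000000000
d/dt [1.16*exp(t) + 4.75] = 1.16*exp(t)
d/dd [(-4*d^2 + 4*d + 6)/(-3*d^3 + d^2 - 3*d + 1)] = 2*(-6*d^4 + 12*d^3 + 31*d^2 - 10*d + 11)/(9*d^6 - 6*d^5 + 19*d^4 - 12*d^3 + 11*d^2 - 6*d + 1)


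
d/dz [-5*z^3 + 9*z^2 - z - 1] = -15*z^2 + 18*z - 1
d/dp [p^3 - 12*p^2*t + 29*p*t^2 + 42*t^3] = 3*p^2 - 24*p*t + 29*t^2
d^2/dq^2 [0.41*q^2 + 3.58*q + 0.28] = 0.820000000000000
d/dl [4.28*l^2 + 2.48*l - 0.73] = 8.56*l + 2.48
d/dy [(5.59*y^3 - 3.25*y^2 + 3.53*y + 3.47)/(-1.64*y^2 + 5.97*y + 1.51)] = (-9.1676*y^4 + 66.7446*y^3 + 11.7094*y^2 + 1.5666*y - 15.3856)/(2.6896*y^4 - 19.5816*y^3 + 30.6881*y^2 + 18.0294*y + 2.2801)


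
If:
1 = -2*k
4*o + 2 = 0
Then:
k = -1/2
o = -1/2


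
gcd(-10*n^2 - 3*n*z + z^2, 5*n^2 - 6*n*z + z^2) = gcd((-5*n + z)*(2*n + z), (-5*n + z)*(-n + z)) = -5*n + z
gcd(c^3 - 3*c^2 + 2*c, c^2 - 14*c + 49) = 1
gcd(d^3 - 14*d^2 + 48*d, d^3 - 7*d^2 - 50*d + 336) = d^2 - 14*d + 48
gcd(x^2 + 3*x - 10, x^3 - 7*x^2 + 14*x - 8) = x - 2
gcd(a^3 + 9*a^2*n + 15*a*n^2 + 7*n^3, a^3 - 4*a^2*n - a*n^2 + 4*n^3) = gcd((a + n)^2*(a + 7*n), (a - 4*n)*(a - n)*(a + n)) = a + n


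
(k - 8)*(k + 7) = k^2 - k - 56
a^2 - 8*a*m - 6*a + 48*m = (a - 6)*(a - 8*m)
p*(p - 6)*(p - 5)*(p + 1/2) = p^4 - 21*p^3/2 + 49*p^2/2 + 15*p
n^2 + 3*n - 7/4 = (n - 1/2)*(n + 7/2)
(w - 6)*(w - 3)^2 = w^3 - 12*w^2 + 45*w - 54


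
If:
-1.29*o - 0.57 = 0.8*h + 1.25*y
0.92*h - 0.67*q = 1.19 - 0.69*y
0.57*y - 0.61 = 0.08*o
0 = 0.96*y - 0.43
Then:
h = 5.74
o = -4.43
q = 6.56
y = 0.45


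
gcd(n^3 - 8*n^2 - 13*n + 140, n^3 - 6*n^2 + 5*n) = n - 5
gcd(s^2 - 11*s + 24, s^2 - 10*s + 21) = s - 3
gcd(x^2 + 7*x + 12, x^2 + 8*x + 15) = x + 3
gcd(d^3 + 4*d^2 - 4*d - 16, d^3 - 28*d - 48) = d^2 + 6*d + 8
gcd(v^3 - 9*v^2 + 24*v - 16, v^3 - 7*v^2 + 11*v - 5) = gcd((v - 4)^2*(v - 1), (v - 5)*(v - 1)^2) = v - 1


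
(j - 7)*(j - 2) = j^2 - 9*j + 14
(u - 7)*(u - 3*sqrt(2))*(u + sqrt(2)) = u^3 - 7*u^2 - 2*sqrt(2)*u^2 - 6*u + 14*sqrt(2)*u + 42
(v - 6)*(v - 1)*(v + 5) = v^3 - 2*v^2 - 29*v + 30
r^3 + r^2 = r^2*(r + 1)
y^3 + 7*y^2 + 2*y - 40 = (y - 2)*(y + 4)*(y + 5)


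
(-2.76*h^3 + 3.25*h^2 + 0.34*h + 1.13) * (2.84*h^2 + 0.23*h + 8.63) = -7.8384*h^5 + 8.5952*h^4 - 22.1057*h^3 + 31.3349*h^2 + 3.1941*h + 9.7519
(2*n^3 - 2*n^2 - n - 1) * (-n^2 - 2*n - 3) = -2*n^5 - 2*n^4 - n^3 + 9*n^2 + 5*n + 3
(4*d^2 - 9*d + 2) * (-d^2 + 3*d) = -4*d^4 + 21*d^3 - 29*d^2 + 6*d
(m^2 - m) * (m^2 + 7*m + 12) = m^4 + 6*m^3 + 5*m^2 - 12*m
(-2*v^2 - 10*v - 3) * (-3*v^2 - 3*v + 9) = 6*v^4 + 36*v^3 + 21*v^2 - 81*v - 27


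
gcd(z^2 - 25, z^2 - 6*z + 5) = z - 5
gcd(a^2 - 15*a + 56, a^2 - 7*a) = a - 7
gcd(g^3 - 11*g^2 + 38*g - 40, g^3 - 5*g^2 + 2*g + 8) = g^2 - 6*g + 8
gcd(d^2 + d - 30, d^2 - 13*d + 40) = d - 5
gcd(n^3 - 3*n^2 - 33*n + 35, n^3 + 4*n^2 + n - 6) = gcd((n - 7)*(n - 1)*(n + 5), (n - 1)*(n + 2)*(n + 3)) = n - 1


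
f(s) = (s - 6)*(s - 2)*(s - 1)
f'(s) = (s - 6)*(s - 2) + (s - 6)*(s - 1) + (s - 2)*(s - 1) = 3*s^2 - 18*s + 20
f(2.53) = -2.81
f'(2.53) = -6.34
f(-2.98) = -177.99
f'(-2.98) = 100.28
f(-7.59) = -1119.52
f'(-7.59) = 329.44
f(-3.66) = -254.79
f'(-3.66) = 126.07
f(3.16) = -7.12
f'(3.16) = -6.92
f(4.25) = -12.80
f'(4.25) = -2.31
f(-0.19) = -16.13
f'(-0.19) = 23.53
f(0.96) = -0.21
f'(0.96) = 5.48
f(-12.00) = -3276.00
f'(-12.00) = 668.00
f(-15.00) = -5712.00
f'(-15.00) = 965.00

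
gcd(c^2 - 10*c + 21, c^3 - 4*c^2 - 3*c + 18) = c - 3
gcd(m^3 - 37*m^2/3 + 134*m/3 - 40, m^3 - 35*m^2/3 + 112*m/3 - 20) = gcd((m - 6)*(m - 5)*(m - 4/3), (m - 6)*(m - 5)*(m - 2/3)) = m^2 - 11*m + 30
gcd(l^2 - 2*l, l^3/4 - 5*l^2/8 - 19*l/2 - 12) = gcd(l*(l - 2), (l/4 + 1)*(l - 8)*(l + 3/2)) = 1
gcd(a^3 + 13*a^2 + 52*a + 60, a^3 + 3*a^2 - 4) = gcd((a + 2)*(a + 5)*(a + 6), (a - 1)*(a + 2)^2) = a + 2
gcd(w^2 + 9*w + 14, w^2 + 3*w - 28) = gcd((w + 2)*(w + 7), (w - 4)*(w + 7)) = w + 7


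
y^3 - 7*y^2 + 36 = (y - 6)*(y - 3)*(y + 2)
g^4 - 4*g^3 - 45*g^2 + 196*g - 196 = (g - 7)*(g - 2)^2*(g + 7)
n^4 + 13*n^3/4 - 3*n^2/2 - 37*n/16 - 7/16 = (n - 1)*(n + 1/4)*(n + 1/2)*(n + 7/2)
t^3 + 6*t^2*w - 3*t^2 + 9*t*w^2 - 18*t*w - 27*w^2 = (t - 3)*(t + 3*w)^2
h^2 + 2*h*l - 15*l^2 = (h - 3*l)*(h + 5*l)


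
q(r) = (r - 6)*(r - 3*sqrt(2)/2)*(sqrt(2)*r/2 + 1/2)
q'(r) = sqrt(2)*(r - 6)*(r - 3*sqrt(2)/2)/2 + (r - 6)*(sqrt(2)*r/2 + 1/2) + (r - 3*sqrt(2)/2)*(sqrt(2)*r/2 + 1/2) = 3*sqrt(2)*r^2/2 - 6*sqrt(2)*r - 2*r - 3*sqrt(2)/4 + 6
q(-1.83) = -24.57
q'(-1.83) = 31.23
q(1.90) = 1.67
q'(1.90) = -7.32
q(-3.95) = -138.52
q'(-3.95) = 79.45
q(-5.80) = -336.61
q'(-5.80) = 137.12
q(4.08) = -12.73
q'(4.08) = -2.53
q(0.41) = 7.56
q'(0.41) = 1.00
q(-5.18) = -258.18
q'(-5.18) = 116.17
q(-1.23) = -8.96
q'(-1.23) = 21.05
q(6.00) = 0.00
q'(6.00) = 18.40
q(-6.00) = -364.74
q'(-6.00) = 144.22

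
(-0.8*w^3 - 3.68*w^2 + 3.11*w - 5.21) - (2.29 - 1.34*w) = -0.8*w^3 - 3.68*w^2 + 4.45*w - 7.5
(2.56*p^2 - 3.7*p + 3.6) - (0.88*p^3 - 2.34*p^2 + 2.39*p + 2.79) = -0.88*p^3 + 4.9*p^2 - 6.09*p + 0.81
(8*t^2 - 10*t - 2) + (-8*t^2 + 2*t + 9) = 7 - 8*t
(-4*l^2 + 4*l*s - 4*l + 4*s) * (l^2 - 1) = -4*l^4 + 4*l^3*s - 4*l^3 + 4*l^2*s + 4*l^2 - 4*l*s + 4*l - 4*s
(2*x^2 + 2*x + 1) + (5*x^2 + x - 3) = 7*x^2 + 3*x - 2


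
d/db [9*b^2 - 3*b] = 18*b - 3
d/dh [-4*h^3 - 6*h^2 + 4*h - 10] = -12*h^2 - 12*h + 4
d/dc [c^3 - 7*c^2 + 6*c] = 3*c^2 - 14*c + 6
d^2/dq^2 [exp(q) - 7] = exp(q)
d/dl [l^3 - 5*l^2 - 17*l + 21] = 3*l^2 - 10*l - 17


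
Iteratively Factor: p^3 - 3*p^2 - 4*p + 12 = (p + 2)*(p^2 - 5*p + 6) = (p - 3)*(p + 2)*(p - 2)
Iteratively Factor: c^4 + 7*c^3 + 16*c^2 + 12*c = (c + 2)*(c^3 + 5*c^2 + 6*c) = (c + 2)^2*(c^2 + 3*c) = (c + 2)^2*(c + 3)*(c)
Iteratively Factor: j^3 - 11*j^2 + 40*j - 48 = (j - 4)*(j^2 - 7*j + 12) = (j - 4)*(j - 3)*(j - 4)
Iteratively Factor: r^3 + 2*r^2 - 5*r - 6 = (r + 3)*(r^2 - r - 2) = (r + 1)*(r + 3)*(r - 2)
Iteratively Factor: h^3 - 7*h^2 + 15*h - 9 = (h - 3)*(h^2 - 4*h + 3) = (h - 3)*(h - 1)*(h - 3)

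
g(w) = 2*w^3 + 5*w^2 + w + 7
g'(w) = 6*w^2 + 10*w + 1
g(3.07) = 115.06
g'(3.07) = 88.25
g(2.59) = 77.88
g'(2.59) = 67.15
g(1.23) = 19.52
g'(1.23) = 22.38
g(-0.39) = 7.25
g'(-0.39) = -1.99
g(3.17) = 124.12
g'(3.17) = 92.99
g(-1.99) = 9.05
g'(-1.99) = 4.86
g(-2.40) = 5.75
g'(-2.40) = 11.56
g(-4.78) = -101.97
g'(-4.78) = 90.29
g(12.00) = 4195.00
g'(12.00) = 985.00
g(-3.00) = -5.00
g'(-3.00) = 25.00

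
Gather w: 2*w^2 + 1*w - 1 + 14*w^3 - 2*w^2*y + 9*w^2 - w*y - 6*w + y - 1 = 14*w^3 + w^2*(11 - 2*y) + w*(-y - 5) + y - 2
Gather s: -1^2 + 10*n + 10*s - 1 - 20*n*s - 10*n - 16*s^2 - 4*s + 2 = -16*s^2 + s*(6 - 20*n)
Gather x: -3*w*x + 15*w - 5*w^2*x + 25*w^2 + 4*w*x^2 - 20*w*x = 25*w^2 + 4*w*x^2 + 15*w + x*(-5*w^2 - 23*w)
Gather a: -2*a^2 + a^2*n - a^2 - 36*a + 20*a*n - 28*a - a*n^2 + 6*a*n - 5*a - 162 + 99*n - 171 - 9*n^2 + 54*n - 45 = a^2*(n - 3) + a*(-n^2 + 26*n - 69) - 9*n^2 + 153*n - 378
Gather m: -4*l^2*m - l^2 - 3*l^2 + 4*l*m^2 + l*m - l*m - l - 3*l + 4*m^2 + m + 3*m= -4*l^2 - 4*l + m^2*(4*l + 4) + m*(4 - 4*l^2)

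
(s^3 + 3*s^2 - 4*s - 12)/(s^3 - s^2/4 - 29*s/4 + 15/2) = 4*(s + 2)/(4*s - 5)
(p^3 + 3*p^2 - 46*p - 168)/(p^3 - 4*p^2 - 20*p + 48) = (p^2 - p - 42)/(p^2 - 8*p + 12)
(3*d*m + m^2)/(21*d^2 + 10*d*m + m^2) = m/(7*d + m)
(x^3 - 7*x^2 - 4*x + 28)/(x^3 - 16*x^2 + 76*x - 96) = (x^2 - 5*x - 14)/(x^2 - 14*x + 48)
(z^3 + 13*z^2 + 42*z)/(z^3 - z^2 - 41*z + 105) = z*(z + 6)/(z^2 - 8*z + 15)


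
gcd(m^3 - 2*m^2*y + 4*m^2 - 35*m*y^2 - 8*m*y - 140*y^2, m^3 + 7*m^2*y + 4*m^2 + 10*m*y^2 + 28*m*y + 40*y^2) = m^2 + 5*m*y + 4*m + 20*y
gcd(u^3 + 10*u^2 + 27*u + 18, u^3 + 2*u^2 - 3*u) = u + 3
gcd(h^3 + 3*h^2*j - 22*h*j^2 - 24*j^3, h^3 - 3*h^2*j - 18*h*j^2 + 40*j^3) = 1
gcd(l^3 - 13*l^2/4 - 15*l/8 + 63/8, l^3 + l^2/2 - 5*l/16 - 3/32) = 1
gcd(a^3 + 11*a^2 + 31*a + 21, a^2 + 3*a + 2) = a + 1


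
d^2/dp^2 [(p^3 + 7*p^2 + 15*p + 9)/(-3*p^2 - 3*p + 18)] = -10/(p^3 - 6*p^2 + 12*p - 8)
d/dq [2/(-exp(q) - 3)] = 2*exp(q)/(exp(q) + 3)^2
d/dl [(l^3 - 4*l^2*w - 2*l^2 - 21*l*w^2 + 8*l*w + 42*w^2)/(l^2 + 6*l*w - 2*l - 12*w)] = (l^2 + 12*l*w - 3*w^2)/(l^2 + 12*l*w + 36*w^2)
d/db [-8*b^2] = -16*b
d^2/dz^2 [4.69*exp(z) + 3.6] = 4.69*exp(z)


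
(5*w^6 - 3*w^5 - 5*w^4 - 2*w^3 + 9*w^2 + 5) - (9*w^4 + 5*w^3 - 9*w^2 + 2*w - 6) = 5*w^6 - 3*w^5 - 14*w^4 - 7*w^3 + 18*w^2 - 2*w + 11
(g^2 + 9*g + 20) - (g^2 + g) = 8*g + 20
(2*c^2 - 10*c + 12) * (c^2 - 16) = 2*c^4 - 10*c^3 - 20*c^2 + 160*c - 192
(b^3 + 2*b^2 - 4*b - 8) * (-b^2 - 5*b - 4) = -b^5 - 7*b^4 - 10*b^3 + 20*b^2 + 56*b + 32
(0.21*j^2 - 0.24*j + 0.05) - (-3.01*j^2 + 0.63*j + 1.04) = 3.22*j^2 - 0.87*j - 0.99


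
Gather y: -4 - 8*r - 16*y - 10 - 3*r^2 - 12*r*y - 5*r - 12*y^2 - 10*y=-3*r^2 - 13*r - 12*y^2 + y*(-12*r - 26) - 14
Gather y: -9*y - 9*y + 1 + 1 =2 - 18*y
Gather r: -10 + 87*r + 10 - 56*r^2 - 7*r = -56*r^2 + 80*r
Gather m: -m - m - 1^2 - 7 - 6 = -2*m - 14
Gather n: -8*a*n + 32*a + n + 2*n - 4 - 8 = 32*a + n*(3 - 8*a) - 12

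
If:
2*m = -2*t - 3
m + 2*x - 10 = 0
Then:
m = 10 - 2*x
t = 2*x - 23/2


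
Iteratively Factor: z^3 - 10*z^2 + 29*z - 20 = (z - 4)*(z^2 - 6*z + 5) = (z - 5)*(z - 4)*(z - 1)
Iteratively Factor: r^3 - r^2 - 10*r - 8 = (r + 1)*(r^2 - 2*r - 8) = (r - 4)*(r + 1)*(r + 2)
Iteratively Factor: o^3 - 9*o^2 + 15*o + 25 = (o - 5)*(o^2 - 4*o - 5) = (o - 5)*(o + 1)*(o - 5)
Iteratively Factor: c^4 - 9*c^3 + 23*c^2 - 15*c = (c)*(c^3 - 9*c^2 + 23*c - 15) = c*(c - 5)*(c^2 - 4*c + 3) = c*(c - 5)*(c - 1)*(c - 3)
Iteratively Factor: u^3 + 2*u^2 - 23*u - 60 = (u - 5)*(u^2 + 7*u + 12) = (u - 5)*(u + 4)*(u + 3)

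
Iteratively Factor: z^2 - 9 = (z - 3)*(z + 3)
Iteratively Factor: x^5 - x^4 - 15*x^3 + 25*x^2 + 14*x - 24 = (x - 3)*(x^4 + 2*x^3 - 9*x^2 - 2*x + 8) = (x - 3)*(x - 1)*(x^3 + 3*x^2 - 6*x - 8) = (x - 3)*(x - 1)*(x + 1)*(x^2 + 2*x - 8) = (x - 3)*(x - 2)*(x - 1)*(x + 1)*(x + 4)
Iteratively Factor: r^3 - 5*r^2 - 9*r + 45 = (r + 3)*(r^2 - 8*r + 15) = (r - 3)*(r + 3)*(r - 5)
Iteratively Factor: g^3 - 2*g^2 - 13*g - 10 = (g - 5)*(g^2 + 3*g + 2) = (g - 5)*(g + 1)*(g + 2)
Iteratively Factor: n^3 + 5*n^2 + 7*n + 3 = (n + 3)*(n^2 + 2*n + 1) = (n + 1)*(n + 3)*(n + 1)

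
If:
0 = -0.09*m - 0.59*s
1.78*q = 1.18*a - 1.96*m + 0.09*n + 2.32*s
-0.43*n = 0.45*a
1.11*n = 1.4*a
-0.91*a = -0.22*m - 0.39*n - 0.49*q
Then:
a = 0.00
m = 0.00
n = 0.00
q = 0.00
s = 0.00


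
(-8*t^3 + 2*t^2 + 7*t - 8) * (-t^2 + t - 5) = 8*t^5 - 10*t^4 + 35*t^3 + 5*t^2 - 43*t + 40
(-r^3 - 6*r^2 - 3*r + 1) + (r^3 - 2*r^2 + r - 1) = -8*r^2 - 2*r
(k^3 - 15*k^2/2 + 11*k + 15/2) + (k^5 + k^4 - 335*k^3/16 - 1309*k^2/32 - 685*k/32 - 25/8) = k^5 + k^4 - 319*k^3/16 - 1549*k^2/32 - 333*k/32 + 35/8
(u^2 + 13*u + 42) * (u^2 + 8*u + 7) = u^4 + 21*u^3 + 153*u^2 + 427*u + 294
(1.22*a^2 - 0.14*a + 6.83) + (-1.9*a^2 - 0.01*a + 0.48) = -0.68*a^2 - 0.15*a + 7.31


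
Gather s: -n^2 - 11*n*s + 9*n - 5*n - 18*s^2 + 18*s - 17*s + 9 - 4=-n^2 + 4*n - 18*s^2 + s*(1 - 11*n) + 5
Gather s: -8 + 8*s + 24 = 8*s + 16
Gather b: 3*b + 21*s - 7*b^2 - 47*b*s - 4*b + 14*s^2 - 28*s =-7*b^2 + b*(-47*s - 1) + 14*s^2 - 7*s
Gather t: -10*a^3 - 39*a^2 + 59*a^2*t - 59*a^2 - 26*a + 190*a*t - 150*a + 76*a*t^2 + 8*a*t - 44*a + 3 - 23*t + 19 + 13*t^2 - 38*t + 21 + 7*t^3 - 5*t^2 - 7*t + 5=-10*a^3 - 98*a^2 - 220*a + 7*t^3 + t^2*(76*a + 8) + t*(59*a^2 + 198*a - 68) + 48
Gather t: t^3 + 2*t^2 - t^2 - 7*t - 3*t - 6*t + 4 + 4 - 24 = t^3 + t^2 - 16*t - 16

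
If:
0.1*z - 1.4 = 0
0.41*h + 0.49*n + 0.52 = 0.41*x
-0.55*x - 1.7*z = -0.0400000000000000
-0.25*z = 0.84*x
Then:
No Solution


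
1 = 1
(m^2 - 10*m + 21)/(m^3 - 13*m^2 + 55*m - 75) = (m - 7)/(m^2 - 10*m + 25)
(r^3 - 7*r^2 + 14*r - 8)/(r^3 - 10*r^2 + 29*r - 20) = (r - 2)/(r - 5)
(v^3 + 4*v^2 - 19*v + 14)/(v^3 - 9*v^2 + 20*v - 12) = (v + 7)/(v - 6)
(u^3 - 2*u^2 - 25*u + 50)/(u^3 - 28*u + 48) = (u^2 - 25)/(u^2 + 2*u - 24)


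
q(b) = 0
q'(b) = 0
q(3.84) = 0.00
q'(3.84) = 0.00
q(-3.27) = 0.00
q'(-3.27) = 0.00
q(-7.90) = 0.00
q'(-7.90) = 0.00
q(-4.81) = 0.00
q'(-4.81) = 0.00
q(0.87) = 0.00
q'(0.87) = 0.00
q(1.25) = 0.00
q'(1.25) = 0.00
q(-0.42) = 0.00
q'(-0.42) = 0.00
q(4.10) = 0.00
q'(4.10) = 0.00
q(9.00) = 0.00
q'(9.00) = 0.00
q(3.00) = 0.00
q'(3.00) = 0.00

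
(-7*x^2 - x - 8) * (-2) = 14*x^2 + 2*x + 16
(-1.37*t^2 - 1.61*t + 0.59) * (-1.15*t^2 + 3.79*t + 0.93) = 1.5755*t^4 - 3.3408*t^3 - 8.0545*t^2 + 0.7388*t + 0.5487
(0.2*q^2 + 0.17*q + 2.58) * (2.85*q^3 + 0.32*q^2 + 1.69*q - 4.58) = 0.57*q^5 + 0.5485*q^4 + 7.7454*q^3 + 0.1969*q^2 + 3.5816*q - 11.8164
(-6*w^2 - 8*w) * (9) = -54*w^2 - 72*w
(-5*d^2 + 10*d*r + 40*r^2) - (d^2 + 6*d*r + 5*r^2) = -6*d^2 + 4*d*r + 35*r^2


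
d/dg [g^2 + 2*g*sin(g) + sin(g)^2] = 2*g*cos(g) + 2*g + 2*sin(g) + sin(2*g)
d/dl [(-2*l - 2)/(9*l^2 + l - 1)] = 2*(-9*l^2 - l + (l + 1)*(18*l + 1) + 1)/(9*l^2 + l - 1)^2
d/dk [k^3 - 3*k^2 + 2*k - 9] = 3*k^2 - 6*k + 2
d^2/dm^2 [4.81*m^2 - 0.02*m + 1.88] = 9.62000000000000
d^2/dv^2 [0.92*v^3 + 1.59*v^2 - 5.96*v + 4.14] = 5.52*v + 3.18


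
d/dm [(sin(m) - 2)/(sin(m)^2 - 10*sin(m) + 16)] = -cos(m)/(sin(m) - 8)^2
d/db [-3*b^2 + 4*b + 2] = 4 - 6*b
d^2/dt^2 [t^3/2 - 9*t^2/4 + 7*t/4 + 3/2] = 3*t - 9/2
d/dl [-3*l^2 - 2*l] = -6*l - 2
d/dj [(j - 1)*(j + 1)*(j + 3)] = 3*j^2 + 6*j - 1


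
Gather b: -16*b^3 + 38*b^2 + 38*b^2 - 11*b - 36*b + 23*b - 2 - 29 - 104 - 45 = -16*b^3 + 76*b^2 - 24*b - 180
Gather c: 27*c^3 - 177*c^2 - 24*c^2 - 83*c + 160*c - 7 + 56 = 27*c^3 - 201*c^2 + 77*c + 49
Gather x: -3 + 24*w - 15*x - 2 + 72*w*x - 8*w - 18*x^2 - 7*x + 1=16*w - 18*x^2 + x*(72*w - 22) - 4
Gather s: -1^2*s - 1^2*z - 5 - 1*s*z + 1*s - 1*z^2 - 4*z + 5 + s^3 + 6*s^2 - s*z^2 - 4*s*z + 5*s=s^3 + 6*s^2 + s*(-z^2 - 5*z + 5) - z^2 - 5*z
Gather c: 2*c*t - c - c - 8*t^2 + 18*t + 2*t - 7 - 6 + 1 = c*(2*t - 2) - 8*t^2 + 20*t - 12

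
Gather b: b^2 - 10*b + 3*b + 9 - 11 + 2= b^2 - 7*b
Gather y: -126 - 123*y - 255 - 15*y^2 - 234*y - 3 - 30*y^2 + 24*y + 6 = -45*y^2 - 333*y - 378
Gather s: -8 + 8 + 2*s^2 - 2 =2*s^2 - 2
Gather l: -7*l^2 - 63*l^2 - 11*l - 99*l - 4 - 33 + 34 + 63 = -70*l^2 - 110*l + 60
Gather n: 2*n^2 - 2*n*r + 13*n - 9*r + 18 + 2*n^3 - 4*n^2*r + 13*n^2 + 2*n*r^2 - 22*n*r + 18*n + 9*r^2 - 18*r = 2*n^3 + n^2*(15 - 4*r) + n*(2*r^2 - 24*r + 31) + 9*r^2 - 27*r + 18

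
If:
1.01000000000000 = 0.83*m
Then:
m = 1.22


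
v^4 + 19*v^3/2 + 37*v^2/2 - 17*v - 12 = (v - 1)*(v + 1/2)*(v + 4)*(v + 6)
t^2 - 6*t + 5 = (t - 5)*(t - 1)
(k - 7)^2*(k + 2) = k^3 - 12*k^2 + 21*k + 98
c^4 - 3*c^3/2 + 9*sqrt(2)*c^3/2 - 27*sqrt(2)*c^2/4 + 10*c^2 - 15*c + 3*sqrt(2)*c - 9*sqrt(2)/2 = (c - 3/2)*(c + sqrt(2)/2)*(c + sqrt(2))*(c + 3*sqrt(2))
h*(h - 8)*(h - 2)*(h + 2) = h^4 - 8*h^3 - 4*h^2 + 32*h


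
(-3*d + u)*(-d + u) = 3*d^2 - 4*d*u + u^2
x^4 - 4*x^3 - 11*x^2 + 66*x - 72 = (x - 3)^2*(x - 2)*(x + 4)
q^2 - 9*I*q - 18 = (q - 6*I)*(q - 3*I)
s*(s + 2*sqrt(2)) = s^2 + 2*sqrt(2)*s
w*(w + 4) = w^2 + 4*w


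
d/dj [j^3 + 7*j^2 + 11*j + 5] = 3*j^2 + 14*j + 11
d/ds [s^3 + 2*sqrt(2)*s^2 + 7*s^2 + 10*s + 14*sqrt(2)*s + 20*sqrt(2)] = 3*s^2 + 4*sqrt(2)*s + 14*s + 10 + 14*sqrt(2)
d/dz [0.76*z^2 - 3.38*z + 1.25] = 1.52*z - 3.38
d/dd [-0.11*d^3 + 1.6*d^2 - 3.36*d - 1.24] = -0.33*d^2 + 3.2*d - 3.36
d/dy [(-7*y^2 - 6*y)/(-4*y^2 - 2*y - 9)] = 2*(-5*y^2 + 63*y + 27)/(16*y^4 + 16*y^3 + 76*y^2 + 36*y + 81)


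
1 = 1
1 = 1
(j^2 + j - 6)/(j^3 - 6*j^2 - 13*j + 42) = 1/(j - 7)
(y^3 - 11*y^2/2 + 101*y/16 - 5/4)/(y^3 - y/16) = (4*y^2 - 21*y + 20)/(y*(4*y + 1))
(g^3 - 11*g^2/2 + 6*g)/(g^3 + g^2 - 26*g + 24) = g*(2*g - 3)/(2*(g^2 + 5*g - 6))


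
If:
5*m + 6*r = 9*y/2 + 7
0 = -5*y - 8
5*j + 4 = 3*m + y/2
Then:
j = -18*r/25 - 123/125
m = -6*r/5 - 1/25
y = -8/5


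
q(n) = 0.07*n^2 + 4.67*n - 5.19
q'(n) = 0.14*n + 4.67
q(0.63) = -2.22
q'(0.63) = 4.76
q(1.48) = 1.87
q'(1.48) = 4.88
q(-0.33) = -6.72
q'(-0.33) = 4.62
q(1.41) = 1.53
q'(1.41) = 4.87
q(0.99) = -0.50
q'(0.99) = 4.81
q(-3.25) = -19.63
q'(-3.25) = 4.22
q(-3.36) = -20.09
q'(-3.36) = 4.20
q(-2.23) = -15.26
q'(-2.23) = 4.36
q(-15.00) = -59.49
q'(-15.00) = 2.57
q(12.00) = 60.93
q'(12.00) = 6.35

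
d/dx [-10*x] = -10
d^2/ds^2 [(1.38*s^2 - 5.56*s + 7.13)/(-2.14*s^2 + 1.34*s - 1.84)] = (-7.105427357601e-15*s^4 + 43.010576*s^3 - 163.31196*s^2 - 8.68240799999998*s + 48.618136)/(9.800344*s^6 - 18.409992*s^5 + 36.807144*s^4 - 34.064408*s^3 + 31.647264*s^2 - 13.610112*s + 6.229504)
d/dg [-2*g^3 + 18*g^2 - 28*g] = -6*g^2 + 36*g - 28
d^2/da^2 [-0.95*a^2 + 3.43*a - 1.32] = -1.90000000000000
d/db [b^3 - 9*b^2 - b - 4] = 3*b^2 - 18*b - 1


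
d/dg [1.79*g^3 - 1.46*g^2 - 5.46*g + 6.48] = 5.37*g^2 - 2.92*g - 5.46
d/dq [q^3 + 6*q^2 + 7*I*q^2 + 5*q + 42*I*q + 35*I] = 3*q^2 + q*(12 + 14*I) + 5 + 42*I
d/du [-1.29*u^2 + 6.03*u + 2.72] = 6.03 - 2.58*u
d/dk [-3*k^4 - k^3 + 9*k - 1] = -12*k^3 - 3*k^2 + 9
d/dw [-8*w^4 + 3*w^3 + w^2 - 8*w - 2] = -32*w^3 + 9*w^2 + 2*w - 8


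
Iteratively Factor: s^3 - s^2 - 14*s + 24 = (s + 4)*(s^2 - 5*s + 6) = (s - 2)*(s + 4)*(s - 3)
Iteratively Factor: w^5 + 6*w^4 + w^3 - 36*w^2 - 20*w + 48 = (w + 3)*(w^4 + 3*w^3 - 8*w^2 - 12*w + 16) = (w - 1)*(w + 3)*(w^3 + 4*w^2 - 4*w - 16) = (w - 2)*(w - 1)*(w + 3)*(w^2 + 6*w + 8) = (w - 2)*(w - 1)*(w + 3)*(w + 4)*(w + 2)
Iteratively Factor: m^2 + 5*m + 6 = (m + 2)*(m + 3)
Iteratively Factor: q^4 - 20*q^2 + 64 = (q + 4)*(q^3 - 4*q^2 - 4*q + 16) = (q - 4)*(q + 4)*(q^2 - 4) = (q - 4)*(q - 2)*(q + 4)*(q + 2)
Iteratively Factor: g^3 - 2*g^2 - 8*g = (g)*(g^2 - 2*g - 8) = g*(g + 2)*(g - 4)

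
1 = 1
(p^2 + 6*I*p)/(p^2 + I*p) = (p + 6*I)/(p + I)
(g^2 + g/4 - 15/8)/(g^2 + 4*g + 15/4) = (4*g - 5)/(2*(2*g + 5))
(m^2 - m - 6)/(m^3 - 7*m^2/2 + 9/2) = 2*(m + 2)/(2*m^2 - m - 3)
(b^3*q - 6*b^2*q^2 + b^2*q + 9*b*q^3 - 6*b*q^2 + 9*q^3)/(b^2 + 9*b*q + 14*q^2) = q*(b^3 - 6*b^2*q + b^2 + 9*b*q^2 - 6*b*q + 9*q^2)/(b^2 + 9*b*q + 14*q^2)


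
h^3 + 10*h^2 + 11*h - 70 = (h - 2)*(h + 5)*(h + 7)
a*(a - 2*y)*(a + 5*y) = a^3 + 3*a^2*y - 10*a*y^2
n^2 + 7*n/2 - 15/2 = (n - 3/2)*(n + 5)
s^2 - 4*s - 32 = (s - 8)*(s + 4)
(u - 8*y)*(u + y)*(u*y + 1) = u^3*y - 7*u^2*y^2 + u^2 - 8*u*y^3 - 7*u*y - 8*y^2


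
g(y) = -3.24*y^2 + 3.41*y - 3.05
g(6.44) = -115.46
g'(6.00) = -35.47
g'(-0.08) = 3.93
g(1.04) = -3.01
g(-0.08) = -3.34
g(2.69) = -17.32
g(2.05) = -9.68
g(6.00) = -99.23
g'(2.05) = -9.87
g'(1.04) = -3.33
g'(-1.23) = 11.38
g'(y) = 3.41 - 6.48*y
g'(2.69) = -14.02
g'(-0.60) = 7.30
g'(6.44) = -38.32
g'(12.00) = -74.35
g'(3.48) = -19.14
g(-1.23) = -12.15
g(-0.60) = -6.26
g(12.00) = -428.69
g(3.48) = -30.42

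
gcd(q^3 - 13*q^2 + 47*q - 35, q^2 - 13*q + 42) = q - 7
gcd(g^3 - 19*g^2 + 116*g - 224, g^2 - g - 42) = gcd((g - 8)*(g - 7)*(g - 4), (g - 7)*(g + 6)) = g - 7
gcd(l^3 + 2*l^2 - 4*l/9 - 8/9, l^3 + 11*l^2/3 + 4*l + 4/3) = l^2 + 8*l/3 + 4/3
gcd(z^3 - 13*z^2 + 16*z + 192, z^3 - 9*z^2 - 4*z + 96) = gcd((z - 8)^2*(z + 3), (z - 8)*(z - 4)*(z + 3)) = z^2 - 5*z - 24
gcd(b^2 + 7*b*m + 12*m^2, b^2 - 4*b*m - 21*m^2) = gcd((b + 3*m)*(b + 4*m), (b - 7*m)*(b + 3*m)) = b + 3*m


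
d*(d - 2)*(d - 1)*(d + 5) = d^4 + 2*d^3 - 13*d^2 + 10*d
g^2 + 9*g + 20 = (g + 4)*(g + 5)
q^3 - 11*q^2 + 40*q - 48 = (q - 4)^2*(q - 3)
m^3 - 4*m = m*(m - 2)*(m + 2)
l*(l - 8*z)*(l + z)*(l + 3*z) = l^4 - 4*l^3*z - 29*l^2*z^2 - 24*l*z^3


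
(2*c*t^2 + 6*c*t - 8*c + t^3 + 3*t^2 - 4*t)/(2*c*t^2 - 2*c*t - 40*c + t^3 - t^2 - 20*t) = (t - 1)/(t - 5)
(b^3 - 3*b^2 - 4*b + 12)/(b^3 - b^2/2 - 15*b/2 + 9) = 2*(b^2 - b - 6)/(2*b^2 + 3*b - 9)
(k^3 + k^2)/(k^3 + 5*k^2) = (k + 1)/(k + 5)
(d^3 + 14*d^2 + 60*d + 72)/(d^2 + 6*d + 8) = (d^2 + 12*d + 36)/(d + 4)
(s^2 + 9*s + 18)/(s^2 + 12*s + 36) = (s + 3)/(s + 6)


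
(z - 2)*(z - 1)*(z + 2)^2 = z^4 + z^3 - 6*z^2 - 4*z + 8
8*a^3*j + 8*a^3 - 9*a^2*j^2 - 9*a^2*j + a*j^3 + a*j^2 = (-8*a + j)*(-a + j)*(a*j + a)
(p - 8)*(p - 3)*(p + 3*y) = p^3 + 3*p^2*y - 11*p^2 - 33*p*y + 24*p + 72*y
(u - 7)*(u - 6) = u^2 - 13*u + 42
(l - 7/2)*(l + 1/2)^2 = l^3 - 5*l^2/2 - 13*l/4 - 7/8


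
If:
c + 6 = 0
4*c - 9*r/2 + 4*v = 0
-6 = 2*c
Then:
No Solution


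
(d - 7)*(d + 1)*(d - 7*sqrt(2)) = d^3 - 7*sqrt(2)*d^2 - 6*d^2 - 7*d + 42*sqrt(2)*d + 49*sqrt(2)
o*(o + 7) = o^2 + 7*o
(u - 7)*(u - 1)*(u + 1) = u^3 - 7*u^2 - u + 7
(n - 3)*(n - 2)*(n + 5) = n^3 - 19*n + 30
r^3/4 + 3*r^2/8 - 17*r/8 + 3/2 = (r/4 + 1)*(r - 3/2)*(r - 1)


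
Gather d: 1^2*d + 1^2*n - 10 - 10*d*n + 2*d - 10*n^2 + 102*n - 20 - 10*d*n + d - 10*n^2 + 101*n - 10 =d*(4 - 20*n) - 20*n^2 + 204*n - 40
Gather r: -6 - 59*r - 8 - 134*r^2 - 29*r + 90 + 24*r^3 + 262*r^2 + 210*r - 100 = 24*r^3 + 128*r^2 + 122*r - 24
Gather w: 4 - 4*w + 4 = 8 - 4*w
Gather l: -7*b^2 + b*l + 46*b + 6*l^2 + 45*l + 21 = -7*b^2 + 46*b + 6*l^2 + l*(b + 45) + 21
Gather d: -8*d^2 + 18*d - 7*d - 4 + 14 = -8*d^2 + 11*d + 10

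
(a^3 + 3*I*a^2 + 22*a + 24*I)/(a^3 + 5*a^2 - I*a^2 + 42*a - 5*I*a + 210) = (a^2 - 3*I*a + 4)/(a^2 + a*(5 - 7*I) - 35*I)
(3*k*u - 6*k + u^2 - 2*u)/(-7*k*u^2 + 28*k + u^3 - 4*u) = (3*k + u)/(-7*k*u - 14*k + u^2 + 2*u)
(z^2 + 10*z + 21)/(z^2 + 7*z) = (z + 3)/z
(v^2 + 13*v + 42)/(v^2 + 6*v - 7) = (v + 6)/(v - 1)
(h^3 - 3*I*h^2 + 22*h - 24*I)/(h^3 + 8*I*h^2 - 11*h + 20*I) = (h - 6*I)/(h + 5*I)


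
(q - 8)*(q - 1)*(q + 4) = q^3 - 5*q^2 - 28*q + 32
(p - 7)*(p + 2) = p^2 - 5*p - 14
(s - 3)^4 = s^4 - 12*s^3 + 54*s^2 - 108*s + 81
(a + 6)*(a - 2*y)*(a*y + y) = a^3*y - 2*a^2*y^2 + 7*a^2*y - 14*a*y^2 + 6*a*y - 12*y^2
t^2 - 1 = (t - 1)*(t + 1)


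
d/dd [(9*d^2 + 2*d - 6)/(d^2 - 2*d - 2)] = 4*(-5*d^2 - 6*d - 4)/(d^4 - 4*d^3 + 8*d + 4)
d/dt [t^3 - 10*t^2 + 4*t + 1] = 3*t^2 - 20*t + 4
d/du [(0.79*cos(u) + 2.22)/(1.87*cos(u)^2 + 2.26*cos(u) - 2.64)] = (1.4773*cos(u)^2 + 8.3028*cos(u) + 7.1028)*sin(u)/(3.4969*cos(u)^4 + 8.4524*cos(u)^3 - 4.766*cos(u)^2 - 11.9328*cos(u) + 6.9696)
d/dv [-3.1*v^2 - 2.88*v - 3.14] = -6.2*v - 2.88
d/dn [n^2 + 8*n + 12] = 2*n + 8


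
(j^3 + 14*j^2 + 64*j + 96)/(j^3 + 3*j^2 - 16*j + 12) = (j^2 + 8*j + 16)/(j^2 - 3*j + 2)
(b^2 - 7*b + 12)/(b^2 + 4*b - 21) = (b - 4)/(b + 7)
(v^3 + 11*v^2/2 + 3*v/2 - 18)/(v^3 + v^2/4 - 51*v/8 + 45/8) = 4*(v + 4)/(4*v - 5)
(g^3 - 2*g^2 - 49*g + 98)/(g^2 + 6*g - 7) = (g^2 - 9*g + 14)/(g - 1)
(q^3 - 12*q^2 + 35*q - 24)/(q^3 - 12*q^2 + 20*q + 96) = (q^2 - 4*q + 3)/(q^2 - 4*q - 12)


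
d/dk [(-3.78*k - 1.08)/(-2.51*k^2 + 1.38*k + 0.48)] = (9.4878*k^2 - 5.2164*k - (3.78*k + 1.08)*(5.02*k - 1.38) - 1.8144)/(-2.51*k^2 + 1.38*k + 0.48)^2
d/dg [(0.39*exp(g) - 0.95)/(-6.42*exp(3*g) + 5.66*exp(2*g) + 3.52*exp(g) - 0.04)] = (5.0076*exp(3*g) - 20.5044*exp(2*g) + 10.754*exp(g) + 3.3284)*exp(g)/(41.2164*exp(6*g) - 72.6744*exp(5*g) - 13.1612*exp(4*g) + 40.36*exp(3*g) + 11.9376*exp(2*g) - 0.2816*exp(g) + 0.0016)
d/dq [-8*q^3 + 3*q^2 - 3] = 6*q*(1 - 4*q)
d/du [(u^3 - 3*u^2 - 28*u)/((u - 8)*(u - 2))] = (u^4 - 20*u^3 + 106*u^2 - 96*u - 448)/(u^4 - 20*u^3 + 132*u^2 - 320*u + 256)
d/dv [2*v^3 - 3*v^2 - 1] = 6*v*(v - 1)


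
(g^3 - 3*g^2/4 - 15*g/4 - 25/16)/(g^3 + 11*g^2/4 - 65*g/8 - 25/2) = (g + 1/2)/(g + 4)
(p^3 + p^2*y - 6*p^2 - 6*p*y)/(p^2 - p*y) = (p^2 + p*y - 6*p - 6*y)/(p - y)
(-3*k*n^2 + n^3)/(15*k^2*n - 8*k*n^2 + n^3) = -n/(5*k - n)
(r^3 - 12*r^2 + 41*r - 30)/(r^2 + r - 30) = (r^2 - 7*r + 6)/(r + 6)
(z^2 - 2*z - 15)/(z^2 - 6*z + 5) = (z + 3)/(z - 1)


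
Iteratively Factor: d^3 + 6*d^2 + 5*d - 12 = (d + 3)*(d^2 + 3*d - 4) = (d + 3)*(d + 4)*(d - 1)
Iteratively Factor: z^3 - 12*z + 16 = (z - 2)*(z^2 + 2*z - 8) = (z - 2)*(z + 4)*(z - 2)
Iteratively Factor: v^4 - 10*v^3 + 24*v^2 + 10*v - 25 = (v - 5)*(v^3 - 5*v^2 - v + 5) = (v - 5)*(v + 1)*(v^2 - 6*v + 5) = (v - 5)*(v - 1)*(v + 1)*(v - 5)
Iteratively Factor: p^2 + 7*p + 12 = (p + 3)*(p + 4)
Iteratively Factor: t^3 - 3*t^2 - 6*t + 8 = (t - 4)*(t^2 + t - 2) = (t - 4)*(t - 1)*(t + 2)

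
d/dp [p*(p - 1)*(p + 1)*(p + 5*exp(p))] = 5*p^3*exp(p) + 4*p^3 + 15*p^2*exp(p) - 5*p*exp(p) - 2*p - 5*exp(p)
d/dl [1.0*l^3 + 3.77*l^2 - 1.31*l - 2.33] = 3.0*l^2 + 7.54*l - 1.31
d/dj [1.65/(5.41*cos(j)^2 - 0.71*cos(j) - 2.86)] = (17.853*cos(j) - 1.1715)*sin(j)/(-5.41*cos(j)^2 + 0.71*cos(j) + 2.86)^2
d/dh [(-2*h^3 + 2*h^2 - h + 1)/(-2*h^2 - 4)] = (h^4 + 11*h^2/2 - 3*h + 1)/(h^4 + 4*h^2 + 4)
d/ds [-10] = 0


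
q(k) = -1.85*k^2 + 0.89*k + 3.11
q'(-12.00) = 45.29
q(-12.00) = -273.97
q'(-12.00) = 45.29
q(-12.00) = -273.97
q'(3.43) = -11.80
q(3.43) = -15.60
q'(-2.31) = 9.44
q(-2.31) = -8.82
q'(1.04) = -2.96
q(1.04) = 2.03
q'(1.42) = -4.36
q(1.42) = 0.64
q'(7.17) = -25.64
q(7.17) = -85.62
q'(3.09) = -10.54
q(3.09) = -11.80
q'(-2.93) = 11.73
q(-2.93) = -15.38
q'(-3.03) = 12.10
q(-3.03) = -16.57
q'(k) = 0.89 - 3.7*k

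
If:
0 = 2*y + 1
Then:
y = -1/2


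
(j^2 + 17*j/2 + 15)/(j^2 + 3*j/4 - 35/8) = 4*(j + 6)/(4*j - 7)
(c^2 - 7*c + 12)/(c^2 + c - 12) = (c - 4)/(c + 4)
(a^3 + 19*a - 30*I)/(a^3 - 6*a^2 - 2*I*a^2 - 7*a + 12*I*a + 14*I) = (a^2 + 2*I*a + 15)/(a^2 - 6*a - 7)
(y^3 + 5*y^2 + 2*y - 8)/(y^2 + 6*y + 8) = y - 1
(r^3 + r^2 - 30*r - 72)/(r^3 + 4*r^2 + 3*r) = (r^2 - 2*r - 24)/(r*(r + 1))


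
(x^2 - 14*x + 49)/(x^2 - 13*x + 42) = (x - 7)/(x - 6)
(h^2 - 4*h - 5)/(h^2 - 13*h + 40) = (h + 1)/(h - 8)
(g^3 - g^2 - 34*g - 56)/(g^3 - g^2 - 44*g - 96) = (g^2 - 5*g - 14)/(g^2 - 5*g - 24)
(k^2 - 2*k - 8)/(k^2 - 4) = (k - 4)/(k - 2)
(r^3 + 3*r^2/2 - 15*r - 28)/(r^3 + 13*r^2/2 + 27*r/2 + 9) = (2*r^2 - r - 28)/(2*r^2 + 9*r + 9)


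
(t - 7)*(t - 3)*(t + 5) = t^3 - 5*t^2 - 29*t + 105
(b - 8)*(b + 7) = b^2 - b - 56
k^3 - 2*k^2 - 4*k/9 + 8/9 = (k - 2)*(k - 2/3)*(k + 2/3)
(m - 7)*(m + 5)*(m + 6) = m^3 + 4*m^2 - 47*m - 210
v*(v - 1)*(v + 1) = v^3 - v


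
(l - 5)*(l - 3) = l^2 - 8*l + 15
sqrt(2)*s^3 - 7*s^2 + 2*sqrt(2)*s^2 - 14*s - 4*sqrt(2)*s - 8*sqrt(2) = (s + 2)*(s - 4*sqrt(2))*(sqrt(2)*s + 1)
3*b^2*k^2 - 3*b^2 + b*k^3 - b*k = (3*b + k)*(k - 1)*(b*k + b)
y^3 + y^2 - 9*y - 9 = (y - 3)*(y + 1)*(y + 3)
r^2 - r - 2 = (r - 2)*(r + 1)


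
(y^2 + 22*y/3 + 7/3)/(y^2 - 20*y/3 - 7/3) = (y + 7)/(y - 7)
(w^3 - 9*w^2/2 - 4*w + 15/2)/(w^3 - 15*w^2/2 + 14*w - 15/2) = (2*w + 3)/(2*w - 3)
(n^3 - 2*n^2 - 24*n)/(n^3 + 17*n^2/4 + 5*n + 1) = 4*n*(n^2 - 2*n - 24)/(4*n^3 + 17*n^2 + 20*n + 4)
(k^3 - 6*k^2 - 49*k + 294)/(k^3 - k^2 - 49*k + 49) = (k - 6)/(k - 1)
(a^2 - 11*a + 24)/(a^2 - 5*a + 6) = (a - 8)/(a - 2)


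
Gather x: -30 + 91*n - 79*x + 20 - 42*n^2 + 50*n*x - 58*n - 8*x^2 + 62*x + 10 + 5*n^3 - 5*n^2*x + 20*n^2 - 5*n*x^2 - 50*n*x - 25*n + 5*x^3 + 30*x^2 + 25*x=5*n^3 - 22*n^2 + 8*n + 5*x^3 + x^2*(22 - 5*n) + x*(8 - 5*n^2)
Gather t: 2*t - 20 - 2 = 2*t - 22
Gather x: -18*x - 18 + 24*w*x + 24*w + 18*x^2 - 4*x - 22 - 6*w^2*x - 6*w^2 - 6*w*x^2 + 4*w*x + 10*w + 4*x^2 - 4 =-6*w^2 + 34*w + x^2*(22 - 6*w) + x*(-6*w^2 + 28*w - 22) - 44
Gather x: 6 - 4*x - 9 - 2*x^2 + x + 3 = -2*x^2 - 3*x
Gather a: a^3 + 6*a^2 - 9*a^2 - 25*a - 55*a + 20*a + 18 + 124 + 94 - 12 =a^3 - 3*a^2 - 60*a + 224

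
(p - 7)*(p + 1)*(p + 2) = p^3 - 4*p^2 - 19*p - 14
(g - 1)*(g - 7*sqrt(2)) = g^2 - 7*sqrt(2)*g - g + 7*sqrt(2)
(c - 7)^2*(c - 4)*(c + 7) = c^4 - 11*c^3 - 21*c^2 + 539*c - 1372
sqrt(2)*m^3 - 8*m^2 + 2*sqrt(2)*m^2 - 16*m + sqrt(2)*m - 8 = (m + 1)*(m - 4*sqrt(2))*(sqrt(2)*m + sqrt(2))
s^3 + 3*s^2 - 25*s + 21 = (s - 3)*(s - 1)*(s + 7)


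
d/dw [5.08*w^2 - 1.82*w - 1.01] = 10.16*w - 1.82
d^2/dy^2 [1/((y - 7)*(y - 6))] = 2*((y - 7)^2 + (y - 7)*(y - 6) + (y - 6)^2)/((y - 7)^3*(y - 6)^3)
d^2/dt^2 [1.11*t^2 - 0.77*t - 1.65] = 2.22000000000000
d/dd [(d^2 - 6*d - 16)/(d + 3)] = (d^2 + 6*d - 2)/(d^2 + 6*d + 9)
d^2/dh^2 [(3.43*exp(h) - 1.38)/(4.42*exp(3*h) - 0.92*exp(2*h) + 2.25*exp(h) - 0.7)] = (268.039408*exp(6*h) - 284.485344*exp(5*h) - 71.814296*exp(4*h) + 112.941232*exp(3*h) - 43.1112*exp(2*h) + 1.97088*exp(h) - 0.492799999999999)*exp(h)/(86.350888*exp(9*h) - 53.920464*exp(8*h) + 143.093964*exp(7*h) - 96.701528*exp(6*h) + 89.92083*exp(5*h) - 57.51894*exp(4*h) + 26.582025*exp(3*h) - 11.98365*exp(2*h) + 3.3075*exp(h) - 0.343)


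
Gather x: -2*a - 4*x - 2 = -2*a - 4*x - 2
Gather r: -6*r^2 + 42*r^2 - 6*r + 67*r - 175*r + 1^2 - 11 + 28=36*r^2 - 114*r + 18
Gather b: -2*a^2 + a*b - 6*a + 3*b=-2*a^2 - 6*a + b*(a + 3)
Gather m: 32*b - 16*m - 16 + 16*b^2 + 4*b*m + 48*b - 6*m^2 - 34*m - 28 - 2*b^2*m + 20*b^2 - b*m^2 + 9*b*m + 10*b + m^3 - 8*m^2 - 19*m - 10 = 36*b^2 + 90*b + m^3 + m^2*(-b - 14) + m*(-2*b^2 + 13*b - 69) - 54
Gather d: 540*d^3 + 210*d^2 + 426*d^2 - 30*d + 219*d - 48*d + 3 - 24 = 540*d^3 + 636*d^2 + 141*d - 21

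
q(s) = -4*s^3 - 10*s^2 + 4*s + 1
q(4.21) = -457.87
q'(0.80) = -19.68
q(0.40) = 0.74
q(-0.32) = -1.17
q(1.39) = -23.50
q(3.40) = -258.22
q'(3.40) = -202.72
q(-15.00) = 11191.00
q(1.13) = -13.02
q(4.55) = -564.61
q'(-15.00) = -2396.00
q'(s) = -12*s^2 - 20*s + 4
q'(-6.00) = -308.00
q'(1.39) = -46.99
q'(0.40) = -5.92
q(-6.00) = 481.00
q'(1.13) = -33.92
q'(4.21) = -292.89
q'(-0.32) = 9.17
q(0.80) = -4.25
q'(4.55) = -335.43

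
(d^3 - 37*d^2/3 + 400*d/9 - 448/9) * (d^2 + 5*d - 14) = d^5 - 22*d^4/3 - 281*d^3/9 + 3106*d^2/9 - 7840*d/9 + 6272/9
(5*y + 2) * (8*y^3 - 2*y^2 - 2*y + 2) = 40*y^4 + 6*y^3 - 14*y^2 + 6*y + 4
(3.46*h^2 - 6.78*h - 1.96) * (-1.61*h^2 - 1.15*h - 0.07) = -5.5706*h^4 + 6.9368*h^3 + 10.7104*h^2 + 2.7286*h + 0.1372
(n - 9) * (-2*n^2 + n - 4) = -2*n^3 + 19*n^2 - 13*n + 36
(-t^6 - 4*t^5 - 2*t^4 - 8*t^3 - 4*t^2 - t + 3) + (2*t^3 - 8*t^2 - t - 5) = -t^6 - 4*t^5 - 2*t^4 - 6*t^3 - 12*t^2 - 2*t - 2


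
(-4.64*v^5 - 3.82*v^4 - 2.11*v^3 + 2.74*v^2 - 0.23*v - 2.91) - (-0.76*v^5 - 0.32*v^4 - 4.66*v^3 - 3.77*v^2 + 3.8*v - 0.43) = -3.88*v^5 - 3.5*v^4 + 2.55*v^3 + 6.51*v^2 - 4.03*v - 2.48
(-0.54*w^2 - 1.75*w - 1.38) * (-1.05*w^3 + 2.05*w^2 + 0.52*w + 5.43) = 0.567*w^5 + 0.7305*w^4 - 2.4193*w^3 - 6.6712*w^2 - 10.2201*w - 7.4934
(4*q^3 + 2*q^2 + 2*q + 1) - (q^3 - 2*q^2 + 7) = 3*q^3 + 4*q^2 + 2*q - 6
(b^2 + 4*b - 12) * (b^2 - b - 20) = b^4 + 3*b^3 - 36*b^2 - 68*b + 240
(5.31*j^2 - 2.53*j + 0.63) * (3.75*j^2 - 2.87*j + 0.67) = 19.9125*j^4 - 24.7272*j^3 + 13.1813*j^2 - 3.5032*j + 0.4221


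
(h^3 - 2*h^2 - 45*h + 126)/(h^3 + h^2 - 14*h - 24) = (h^3 - 2*h^2 - 45*h + 126)/(h^3 + h^2 - 14*h - 24)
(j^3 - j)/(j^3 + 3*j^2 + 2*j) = (j - 1)/(j + 2)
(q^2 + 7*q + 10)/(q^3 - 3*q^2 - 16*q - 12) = (q + 5)/(q^2 - 5*q - 6)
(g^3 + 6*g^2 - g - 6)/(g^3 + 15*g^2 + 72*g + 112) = (g^3 + 6*g^2 - g - 6)/(g^3 + 15*g^2 + 72*g + 112)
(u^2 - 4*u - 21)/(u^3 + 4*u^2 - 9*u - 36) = (u - 7)/(u^2 + u - 12)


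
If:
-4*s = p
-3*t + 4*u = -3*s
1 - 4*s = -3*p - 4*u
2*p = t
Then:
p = -4/43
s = 1/43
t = -8/43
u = -27/172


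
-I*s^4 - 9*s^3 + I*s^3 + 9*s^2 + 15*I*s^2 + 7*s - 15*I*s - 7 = (s - 7*I)*(s - I)^2*(-I*s + I)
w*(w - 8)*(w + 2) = w^3 - 6*w^2 - 16*w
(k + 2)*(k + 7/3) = k^2 + 13*k/3 + 14/3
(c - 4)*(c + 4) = c^2 - 16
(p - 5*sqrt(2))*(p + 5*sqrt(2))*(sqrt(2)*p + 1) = sqrt(2)*p^3 + p^2 - 50*sqrt(2)*p - 50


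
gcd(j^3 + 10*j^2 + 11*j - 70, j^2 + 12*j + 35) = j^2 + 12*j + 35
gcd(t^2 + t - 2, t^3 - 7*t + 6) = t - 1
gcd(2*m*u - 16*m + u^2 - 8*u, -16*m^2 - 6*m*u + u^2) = 2*m + u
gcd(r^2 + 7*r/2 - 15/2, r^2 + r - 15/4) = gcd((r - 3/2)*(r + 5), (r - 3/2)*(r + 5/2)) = r - 3/2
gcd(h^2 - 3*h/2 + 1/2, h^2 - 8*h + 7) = h - 1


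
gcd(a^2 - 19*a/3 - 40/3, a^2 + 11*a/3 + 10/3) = a + 5/3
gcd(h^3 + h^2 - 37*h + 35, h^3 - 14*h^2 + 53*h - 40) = h^2 - 6*h + 5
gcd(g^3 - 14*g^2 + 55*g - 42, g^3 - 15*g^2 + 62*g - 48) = g^2 - 7*g + 6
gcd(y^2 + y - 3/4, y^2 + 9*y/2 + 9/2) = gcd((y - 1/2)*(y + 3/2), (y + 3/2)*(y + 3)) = y + 3/2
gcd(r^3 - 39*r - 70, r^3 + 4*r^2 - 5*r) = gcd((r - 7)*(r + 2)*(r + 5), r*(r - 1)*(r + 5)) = r + 5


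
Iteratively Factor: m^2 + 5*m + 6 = (m + 3)*(m + 2)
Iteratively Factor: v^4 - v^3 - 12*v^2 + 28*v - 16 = (v - 2)*(v^3 + v^2 - 10*v + 8) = (v - 2)*(v - 1)*(v^2 + 2*v - 8) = (v - 2)^2*(v - 1)*(v + 4)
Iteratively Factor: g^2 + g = (g + 1)*(g)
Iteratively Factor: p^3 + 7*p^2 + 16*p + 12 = (p + 3)*(p^2 + 4*p + 4) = (p + 2)*(p + 3)*(p + 2)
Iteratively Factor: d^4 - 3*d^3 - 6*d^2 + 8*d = (d + 2)*(d^3 - 5*d^2 + 4*d) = (d - 4)*(d + 2)*(d^2 - d) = (d - 4)*(d - 1)*(d + 2)*(d)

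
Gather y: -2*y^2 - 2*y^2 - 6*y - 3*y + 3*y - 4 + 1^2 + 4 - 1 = -4*y^2 - 6*y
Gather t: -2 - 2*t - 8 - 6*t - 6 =-8*t - 16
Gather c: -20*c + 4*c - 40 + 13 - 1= -16*c - 28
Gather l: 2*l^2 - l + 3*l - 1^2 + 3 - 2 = 2*l^2 + 2*l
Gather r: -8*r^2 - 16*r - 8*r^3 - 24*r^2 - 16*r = -8*r^3 - 32*r^2 - 32*r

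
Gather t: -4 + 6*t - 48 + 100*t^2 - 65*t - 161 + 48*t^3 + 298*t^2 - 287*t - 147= 48*t^3 + 398*t^2 - 346*t - 360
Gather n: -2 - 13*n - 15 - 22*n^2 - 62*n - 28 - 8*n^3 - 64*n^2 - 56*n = -8*n^3 - 86*n^2 - 131*n - 45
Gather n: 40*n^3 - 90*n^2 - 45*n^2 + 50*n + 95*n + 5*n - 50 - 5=40*n^3 - 135*n^2 + 150*n - 55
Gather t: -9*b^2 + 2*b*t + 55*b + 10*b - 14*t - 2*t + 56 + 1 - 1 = -9*b^2 + 65*b + t*(2*b - 16) + 56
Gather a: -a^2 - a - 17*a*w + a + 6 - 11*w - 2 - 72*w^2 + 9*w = -a^2 - 17*a*w - 72*w^2 - 2*w + 4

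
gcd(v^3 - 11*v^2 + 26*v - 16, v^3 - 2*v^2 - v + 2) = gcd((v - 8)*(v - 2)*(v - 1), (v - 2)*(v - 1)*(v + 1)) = v^2 - 3*v + 2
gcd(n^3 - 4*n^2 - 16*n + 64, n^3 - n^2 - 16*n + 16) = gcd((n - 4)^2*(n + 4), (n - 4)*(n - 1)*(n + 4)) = n^2 - 16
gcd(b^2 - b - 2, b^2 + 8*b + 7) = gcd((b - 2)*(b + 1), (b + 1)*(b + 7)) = b + 1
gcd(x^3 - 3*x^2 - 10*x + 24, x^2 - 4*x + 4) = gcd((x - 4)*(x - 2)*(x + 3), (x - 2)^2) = x - 2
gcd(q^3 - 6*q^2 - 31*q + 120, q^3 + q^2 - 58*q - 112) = q - 8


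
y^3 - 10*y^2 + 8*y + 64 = (y - 8)*(y - 4)*(y + 2)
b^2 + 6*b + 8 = (b + 2)*(b + 4)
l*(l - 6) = l^2 - 6*l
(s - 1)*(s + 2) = s^2 + s - 2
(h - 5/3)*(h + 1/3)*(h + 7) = h^3 + 17*h^2/3 - 89*h/9 - 35/9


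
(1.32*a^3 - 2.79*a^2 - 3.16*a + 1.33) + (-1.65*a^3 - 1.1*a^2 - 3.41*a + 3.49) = -0.33*a^3 - 3.89*a^2 - 6.57*a + 4.82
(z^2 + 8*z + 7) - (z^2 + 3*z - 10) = 5*z + 17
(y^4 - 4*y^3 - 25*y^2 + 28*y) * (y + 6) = y^5 + 2*y^4 - 49*y^3 - 122*y^2 + 168*y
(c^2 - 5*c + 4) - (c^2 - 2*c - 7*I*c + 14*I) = -3*c + 7*I*c + 4 - 14*I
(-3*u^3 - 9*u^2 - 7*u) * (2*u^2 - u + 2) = -6*u^5 - 15*u^4 - 11*u^3 - 11*u^2 - 14*u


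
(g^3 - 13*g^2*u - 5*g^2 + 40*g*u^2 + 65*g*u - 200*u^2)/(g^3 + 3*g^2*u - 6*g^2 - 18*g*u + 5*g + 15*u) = (g^2 - 13*g*u + 40*u^2)/(g^2 + 3*g*u - g - 3*u)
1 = 1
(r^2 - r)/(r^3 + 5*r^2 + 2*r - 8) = r/(r^2 + 6*r + 8)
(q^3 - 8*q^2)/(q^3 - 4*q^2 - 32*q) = q/(q + 4)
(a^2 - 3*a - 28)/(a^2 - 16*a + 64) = (a^2 - 3*a - 28)/(a^2 - 16*a + 64)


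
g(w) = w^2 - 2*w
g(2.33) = 0.77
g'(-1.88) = -5.76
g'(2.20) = 2.40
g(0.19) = -0.34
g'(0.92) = -0.16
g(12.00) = 120.00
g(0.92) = -0.99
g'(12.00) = 22.00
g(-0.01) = 0.02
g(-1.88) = 7.29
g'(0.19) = -1.62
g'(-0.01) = -2.02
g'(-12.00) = -26.00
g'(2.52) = 3.04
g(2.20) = 0.44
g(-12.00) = 168.00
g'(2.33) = 2.66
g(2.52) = 1.31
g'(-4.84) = -11.68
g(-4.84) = 33.11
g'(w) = 2*w - 2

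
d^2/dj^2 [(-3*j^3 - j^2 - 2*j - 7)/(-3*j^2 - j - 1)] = 6*(3*j^3 + 63*j^2 + 18*j - 5)/(27*j^6 + 27*j^5 + 36*j^4 + 19*j^3 + 12*j^2 + 3*j + 1)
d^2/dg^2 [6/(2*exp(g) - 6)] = 3*(exp(g) + 3)*exp(g)/(exp(g) - 3)^3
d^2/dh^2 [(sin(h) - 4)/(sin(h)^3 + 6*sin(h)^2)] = 2*(-2*sin(h) + 9 + 117/sin(h) + 282/sin(h)^2 - 156/sin(h)^3 - 432/sin(h)^4)/(sin(h) + 6)^3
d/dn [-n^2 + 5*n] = 5 - 2*n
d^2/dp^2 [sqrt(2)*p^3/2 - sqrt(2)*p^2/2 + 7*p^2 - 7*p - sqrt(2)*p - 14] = 3*sqrt(2)*p - sqrt(2) + 14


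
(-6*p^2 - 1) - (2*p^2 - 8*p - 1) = -8*p^2 + 8*p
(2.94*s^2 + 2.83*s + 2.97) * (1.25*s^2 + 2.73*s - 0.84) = 3.675*s^4 + 11.5637*s^3 + 8.9688*s^2 + 5.7309*s - 2.4948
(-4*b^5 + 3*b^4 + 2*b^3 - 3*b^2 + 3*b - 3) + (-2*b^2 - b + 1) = -4*b^5 + 3*b^4 + 2*b^3 - 5*b^2 + 2*b - 2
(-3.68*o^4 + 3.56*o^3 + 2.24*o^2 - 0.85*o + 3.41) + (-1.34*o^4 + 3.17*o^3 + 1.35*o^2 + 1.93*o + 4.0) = -5.02*o^4 + 6.73*o^3 + 3.59*o^2 + 1.08*o + 7.41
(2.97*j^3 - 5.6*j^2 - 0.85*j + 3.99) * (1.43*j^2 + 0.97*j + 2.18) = 4.2471*j^5 - 5.1271*j^4 - 0.172899999999999*j^3 - 7.3268*j^2 + 2.0173*j + 8.6982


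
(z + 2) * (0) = 0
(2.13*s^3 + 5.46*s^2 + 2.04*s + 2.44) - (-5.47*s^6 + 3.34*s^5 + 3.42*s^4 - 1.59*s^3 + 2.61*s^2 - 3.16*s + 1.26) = 5.47*s^6 - 3.34*s^5 - 3.42*s^4 + 3.72*s^3 + 2.85*s^2 + 5.2*s + 1.18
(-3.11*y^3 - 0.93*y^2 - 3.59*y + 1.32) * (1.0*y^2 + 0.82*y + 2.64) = -3.11*y^5 - 3.4802*y^4 - 12.563*y^3 - 4.079*y^2 - 8.3952*y + 3.4848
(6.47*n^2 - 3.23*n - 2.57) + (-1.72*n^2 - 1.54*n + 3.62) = 4.75*n^2 - 4.77*n + 1.05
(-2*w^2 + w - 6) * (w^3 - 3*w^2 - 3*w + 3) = -2*w^5 + 7*w^4 - 3*w^3 + 9*w^2 + 21*w - 18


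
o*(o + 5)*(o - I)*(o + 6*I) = o^4 + 5*o^3 + 5*I*o^3 + 6*o^2 + 25*I*o^2 + 30*o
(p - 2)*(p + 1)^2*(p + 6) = p^4 + 6*p^3 - 3*p^2 - 20*p - 12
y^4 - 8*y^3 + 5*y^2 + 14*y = y*(y - 7)*(y - 2)*(y + 1)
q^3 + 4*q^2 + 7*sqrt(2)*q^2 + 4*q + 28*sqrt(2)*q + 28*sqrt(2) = (q + 2)^2*(q + 7*sqrt(2))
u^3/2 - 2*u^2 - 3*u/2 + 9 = (u/2 + 1)*(u - 3)^2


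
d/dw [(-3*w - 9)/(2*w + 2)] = 3/(w^2 + 2*w + 1)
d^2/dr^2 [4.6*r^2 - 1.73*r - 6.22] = 9.20000000000000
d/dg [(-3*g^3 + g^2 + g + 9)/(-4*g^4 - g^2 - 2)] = (-12*g^6 + 8*g^5 + 15*g^4 + 144*g^3 + 19*g^2 + 14*g - 2)/(16*g^8 + 8*g^6 + 17*g^4 + 4*g^2 + 4)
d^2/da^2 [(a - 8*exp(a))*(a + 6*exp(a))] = -2*a*exp(a) - 192*exp(2*a) - 4*exp(a) + 2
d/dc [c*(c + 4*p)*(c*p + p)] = p*(3*c^2 + 8*c*p + 2*c + 4*p)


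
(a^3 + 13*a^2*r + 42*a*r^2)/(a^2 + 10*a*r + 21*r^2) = a*(a + 6*r)/(a + 3*r)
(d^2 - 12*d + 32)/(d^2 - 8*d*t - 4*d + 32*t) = (8 - d)/(-d + 8*t)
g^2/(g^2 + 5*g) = g/(g + 5)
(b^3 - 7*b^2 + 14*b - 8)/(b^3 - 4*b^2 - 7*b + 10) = (b^2 - 6*b + 8)/(b^2 - 3*b - 10)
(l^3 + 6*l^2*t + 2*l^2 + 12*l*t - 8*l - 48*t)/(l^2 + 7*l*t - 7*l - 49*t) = (l^3 + 6*l^2*t + 2*l^2 + 12*l*t - 8*l - 48*t)/(l^2 + 7*l*t - 7*l - 49*t)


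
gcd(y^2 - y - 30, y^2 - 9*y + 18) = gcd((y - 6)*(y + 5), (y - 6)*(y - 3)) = y - 6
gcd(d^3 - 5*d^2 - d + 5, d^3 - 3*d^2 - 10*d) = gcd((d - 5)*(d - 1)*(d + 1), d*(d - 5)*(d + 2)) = d - 5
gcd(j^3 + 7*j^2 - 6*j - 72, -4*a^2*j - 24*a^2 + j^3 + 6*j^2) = j + 6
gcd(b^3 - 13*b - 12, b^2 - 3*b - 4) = b^2 - 3*b - 4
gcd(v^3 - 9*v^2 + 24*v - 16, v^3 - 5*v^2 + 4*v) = v^2 - 5*v + 4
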